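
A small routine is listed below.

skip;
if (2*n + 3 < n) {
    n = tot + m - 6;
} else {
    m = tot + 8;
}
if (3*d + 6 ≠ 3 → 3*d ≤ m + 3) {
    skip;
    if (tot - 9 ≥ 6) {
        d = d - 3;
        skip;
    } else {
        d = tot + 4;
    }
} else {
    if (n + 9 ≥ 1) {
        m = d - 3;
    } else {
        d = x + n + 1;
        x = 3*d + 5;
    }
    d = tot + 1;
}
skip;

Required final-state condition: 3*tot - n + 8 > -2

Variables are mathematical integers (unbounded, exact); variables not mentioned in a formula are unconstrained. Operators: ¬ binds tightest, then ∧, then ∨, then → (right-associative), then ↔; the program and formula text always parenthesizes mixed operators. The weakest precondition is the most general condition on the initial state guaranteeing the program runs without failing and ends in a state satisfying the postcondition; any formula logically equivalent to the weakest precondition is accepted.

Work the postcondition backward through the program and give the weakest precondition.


Working backward. After the program, the postcondition 3*tot - n + 8 > -2 must hold; in canonical form it is 3*tot > n - 10.
Before skip: 3*tot > n - 10
Then branch requires (tot ≥ 15 → 3*tot > n - 10) ∧ ((¬(tot ≥ 15)) → 3*tot > n - 10); else branch requires (n ≥ -8 → 3*tot > n - 10) ∧ ((¬(n ≥ -8)) → 3*tot > n - 10).
Before the if: ((3*d ≠ -3 → 3*d ≤ m + 3) → ((tot ≥ 15 → 3*tot > n - 10) ∧ ((¬(tot ≥ 15)) → 3*tot > n - 10))) ∧ ((¬(3*d ≠ -3 → 3*d ≤ m + 3)) → ((n ≥ -8 → 3*tot > n - 10) ∧ ((¬(n ≥ -8)) → 3*tot > n - 10)))
Then branch requires ((3*d ≠ -3 → 3*d ≤ m + 3) → ((tot ≥ 15 → 2*tot > m - 16) ∧ ((¬(tot ≥ 15)) → 2*tot > m - 16))) ∧ ((¬(3*d ≠ -3 → 3*d ≤ m + 3)) → ((m + tot ≥ -2 → 2*tot > m - 16) ∧ ((¬(m + tot ≥ -2)) → 2*tot > m - 16))); else branch requires ((3*d ≠ -3 → 3*d ≤ tot + 11) → ((tot ≥ 15 → 3*tot > n - 10) ∧ ((¬(tot ≥ 15)) → 3*tot > n - 10))) ∧ ((¬(3*d ≠ -3 → 3*d ≤ tot + 11)) → ((n ≥ -8 → 3*tot > n - 10) ∧ ((¬(n ≥ -8)) → 3*tot > n - 10))).
Before the if: (n < -3 → (((3*d ≠ -3 → 3*d ≤ m + 3) → ((tot ≥ 15 → 2*tot > m - 16) ∧ ((¬(tot ≥ 15)) → 2*tot > m - 16))) ∧ ((¬(3*d ≠ -3 → 3*d ≤ m + 3)) → ((m + tot ≥ -2 → 2*tot > m - 16) ∧ ((¬(m + tot ≥ -2)) → 2*tot > m - 16))))) ∧ ((¬(n < -3)) → (((3*d ≠ -3 → 3*d ≤ tot + 11) → ((tot ≥ 15 → 3*tot > n - 10) ∧ ((¬(tot ≥ 15)) → 3*tot > n - 10))) ∧ ((¬(3*d ≠ -3 → 3*d ≤ tot + 11)) → ((n ≥ -8 → 3*tot > n - 10) ∧ ((¬(n ≥ -8)) → 3*tot > n - 10)))))
Before skip: (n < -3 → (((3*d ≠ -3 → 3*d ≤ m + 3) → ((tot ≥ 15 → 2*tot > m - 16) ∧ ((¬(tot ≥ 15)) → 2*tot > m - 16))) ∧ ((¬(3*d ≠ -3 → 3*d ≤ m + 3)) → ((m + tot ≥ -2 → 2*tot > m - 16) ∧ ((¬(m + tot ≥ -2)) → 2*tot > m - 16))))) ∧ ((¬(n < -3)) → (((3*d ≠ -3 → 3*d ≤ tot + 11) → ((tot ≥ 15 → 3*tot > n - 10) ∧ ((¬(tot ≥ 15)) → 3*tot > n - 10))) ∧ ((¬(3*d ≠ -3 → 3*d ≤ tot + 11)) → ((n ≥ -8 → 3*tot > n - 10) ∧ ((¬(n ≥ -8)) → 3*tot > n - 10)))))
Answer: WP = (n < -3 → (((3*d ≠ -3 → 3*d ≤ m + 3) → ((tot ≥ 15 → 2*tot > m - 16) ∧ ((¬(tot ≥ 15)) → 2*tot > m - 16))) ∧ ((¬(3*d ≠ -3 → 3*d ≤ m + 3)) → ((m + tot ≥ -2 → 2*tot > m - 16) ∧ ((¬(m + tot ≥ -2)) → 2*tot > m - 16))))) ∧ ((¬(n < -3)) → (((3*d ≠ -3 → 3*d ≤ tot + 11) → ((tot ≥ 15 → 3*tot > n - 10) ∧ ((¬(tot ≥ 15)) → 3*tot > n - 10))) ∧ ((¬(3*d ≠ -3 → 3*d ≤ tot + 11)) → ((n ≥ -8 → 3*tot > n - 10) ∧ ((¬(n ≥ -8)) → 3*tot > n - 10)))))


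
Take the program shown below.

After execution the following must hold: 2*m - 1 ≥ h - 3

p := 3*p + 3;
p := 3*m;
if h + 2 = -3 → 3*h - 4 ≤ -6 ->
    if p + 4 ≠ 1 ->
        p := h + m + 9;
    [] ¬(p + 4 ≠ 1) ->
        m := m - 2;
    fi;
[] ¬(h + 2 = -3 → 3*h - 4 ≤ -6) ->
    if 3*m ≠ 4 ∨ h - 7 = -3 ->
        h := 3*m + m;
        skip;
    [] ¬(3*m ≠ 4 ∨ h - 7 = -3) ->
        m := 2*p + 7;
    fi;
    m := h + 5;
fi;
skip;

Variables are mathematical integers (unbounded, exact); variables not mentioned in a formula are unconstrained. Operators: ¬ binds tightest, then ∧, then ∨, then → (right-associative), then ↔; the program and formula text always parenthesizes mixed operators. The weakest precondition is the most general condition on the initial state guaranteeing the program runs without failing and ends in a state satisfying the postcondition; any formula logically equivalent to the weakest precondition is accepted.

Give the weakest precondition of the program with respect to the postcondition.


Working backward. After the program, the postcondition 2*m - 1 ≥ h - 3 must hold; in canonical form it is 2*m ≥ h - 2.
Before skip: 2*m ≥ h - 2
Then branch requires (p ≠ -3 → 2*m ≥ h - 2) ∧ ((¬(p ≠ -3)) → 2*m ≥ h + 2); else branch requires ((3*m ≠ 4 ∨ h = 4) → 4*m ≥ -12) ∧ ((¬(3*m ≠ 4 ∨ h = 4)) → h ≥ -12).
Before the if: ((h = -5 → 3*h ≤ -2) → ((p ≠ -3 → 2*m ≥ h - 2) ∧ ((¬(p ≠ -3)) → 2*m ≥ h + 2))) ∧ ((¬(h = -5 → 3*h ≤ -2)) → (((3*m ≠ 4 ∨ h = 4) → 4*m ≥ -12) ∧ ((¬(3*m ≠ 4 ∨ h = 4)) → h ≥ -12)))
Before p := 3*m: ((h = -5 → 3*h ≤ -2) → ((3*m ≠ -3 → 2*m ≥ h - 2) ∧ ((¬(3*m ≠ -3)) → 2*m ≥ h + 2))) ∧ ((¬(h = -5 → 3*h ≤ -2)) → (((3*m ≠ 4 ∨ h = 4) → 4*m ≥ -12) ∧ ((¬(3*m ≠ 4 ∨ h = 4)) → h ≥ -12)))
Before p := 3*p + 3: ((h = -5 → 3*h ≤ -2) → ((3*m ≠ -3 → 2*m ≥ h - 2) ∧ ((¬(3*m ≠ -3)) → 2*m ≥ h + 2))) ∧ ((¬(h = -5 → 3*h ≤ -2)) → (((3*m ≠ 4 ∨ h = 4) → 4*m ≥ -12) ∧ ((¬(3*m ≠ 4 ∨ h = 4)) → h ≥ -12)))
Answer: WP = ((h = -5 → 3*h ≤ -2) → ((3*m ≠ -3 → 2*m ≥ h - 2) ∧ ((¬(3*m ≠ -3)) → 2*m ≥ h + 2))) ∧ ((¬(h = -5 → 3*h ≤ -2)) → (((3*m ≠ 4 ∨ h = 4) → 4*m ≥ -12) ∧ ((¬(3*m ≠ 4 ∨ h = 4)) → h ≥ -12)))


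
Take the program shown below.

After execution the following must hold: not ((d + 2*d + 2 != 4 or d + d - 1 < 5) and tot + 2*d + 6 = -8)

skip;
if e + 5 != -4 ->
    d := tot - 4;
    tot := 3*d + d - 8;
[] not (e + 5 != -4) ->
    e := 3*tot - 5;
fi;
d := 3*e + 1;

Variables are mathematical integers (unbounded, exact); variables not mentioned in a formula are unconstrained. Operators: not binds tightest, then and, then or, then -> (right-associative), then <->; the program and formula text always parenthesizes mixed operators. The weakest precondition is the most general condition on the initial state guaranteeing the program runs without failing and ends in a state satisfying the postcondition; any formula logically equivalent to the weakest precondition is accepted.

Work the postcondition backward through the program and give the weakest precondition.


Working backward. After the program, the postcondition not ((d + 2*d + 2 != 4 or d + d - 1 < 5) and tot + 2*d + 6 = -8) must hold; in canonical form it is not ((3*d != 2 or 2*d < 6) and 2*d + tot = -14).
Before d := 3*e + 1: not ((9*e != -1 or 6*e < 4) and 6*e + tot = -16)
Then branch requires not ((9*e != -1 or 6*e < 4) and 6*e + 4*tot = 8); else branch requires not ((27*tot != 44 or 18*tot < 34) and 19*tot = 14).
Before the if: (e != -9 -> (not ((9*e != -1 or 6*e < 4) and 6*e + 4*tot = 8))) and ((not (e != -9)) -> (not ((27*tot != 44 or 18*tot < 34) and 19*tot = 14)))
Before skip: (e != -9 -> (not ((9*e != -1 or 6*e < 4) and 6*e + 4*tot = 8))) and ((not (e != -9)) -> (not ((27*tot != 44 or 18*tot < 34) and 19*tot = 14)))
Answer: WP = (e != -9 -> (not ((9*e != -1 or 6*e < 4) and 6*e + 4*tot = 8))) and ((not (e != -9)) -> (not ((27*tot != 44 or 18*tot < 34) and 19*tot = 14)))


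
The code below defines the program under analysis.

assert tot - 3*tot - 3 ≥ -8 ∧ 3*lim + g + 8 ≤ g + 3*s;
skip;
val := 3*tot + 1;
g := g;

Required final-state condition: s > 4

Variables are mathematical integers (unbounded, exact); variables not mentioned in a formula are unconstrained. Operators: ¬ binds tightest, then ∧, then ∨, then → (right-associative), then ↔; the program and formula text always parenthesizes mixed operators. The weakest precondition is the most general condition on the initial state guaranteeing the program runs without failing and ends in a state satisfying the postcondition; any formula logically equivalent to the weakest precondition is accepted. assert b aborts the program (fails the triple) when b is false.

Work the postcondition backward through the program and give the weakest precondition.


Working backward. After the program, s > 4 must hold.
Before g := g: s > 4
Before val := 3*tot + 1: s > 4
Before skip: s > 4
Before assert tot - 3*tot - 3 ≥ -8 ∧ 3*lim + g + 8 ≤ g + 3*s: 2*tot ≤ 5 ∧ 3*lim ≤ 3*s - 8 ∧ s > 4
Answer: WP = 2*tot ≤ 5 ∧ 3*lim ≤ 3*s - 8 ∧ s > 4


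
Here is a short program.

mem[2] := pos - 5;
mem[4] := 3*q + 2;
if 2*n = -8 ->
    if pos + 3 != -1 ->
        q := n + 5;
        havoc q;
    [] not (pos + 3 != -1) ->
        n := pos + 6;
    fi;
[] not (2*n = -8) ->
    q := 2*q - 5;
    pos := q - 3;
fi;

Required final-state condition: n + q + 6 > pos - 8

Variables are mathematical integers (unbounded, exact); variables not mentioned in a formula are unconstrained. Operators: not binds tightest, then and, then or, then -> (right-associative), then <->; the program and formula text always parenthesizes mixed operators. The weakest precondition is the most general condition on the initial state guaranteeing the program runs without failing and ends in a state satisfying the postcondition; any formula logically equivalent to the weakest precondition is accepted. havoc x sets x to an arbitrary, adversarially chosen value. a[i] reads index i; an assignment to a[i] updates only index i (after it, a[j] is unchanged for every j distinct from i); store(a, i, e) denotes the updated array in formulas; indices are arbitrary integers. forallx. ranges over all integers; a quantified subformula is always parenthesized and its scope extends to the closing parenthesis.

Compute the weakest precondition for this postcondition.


Working backward. After the program, the postcondition n + q + 6 > pos - 8 must hold; in canonical form it is n + q > pos - 14.
Then branch requires (pos != -4 -> (forall q_1. n + q_1 > pos - 14)) and ((not (pos != -4)) -> q > -20); else branch requires n > -17.
Before the if: (2*n = -8 -> ((pos != -4 -> (forall q_1. n + q_1 > pos - 14)) and ((not (pos != -4)) -> q > -20))) and ((not (2*n = -8)) -> n > -17)
Before mem[4] := 3*q + 2: (2*n = -8 -> ((pos != -4 -> (forall q_1. n + q_1 > pos - 14)) and ((not (pos != -4)) -> q > -20))) and ((not (2*n = -8)) -> n > -17)
Before mem[2] := pos - 5: (2*n = -8 -> ((pos != -4 -> (forall q_1. n + q_1 > pos - 14)) and ((not (pos != -4)) -> q > -20))) and ((not (2*n = -8)) -> n > -17)
Answer: WP = (2*n = -8 -> ((pos != -4 -> (forall q_1. n + q_1 > pos - 14)) and ((not (pos != -4)) -> q > -20))) and ((not (2*n = -8)) -> n > -17)


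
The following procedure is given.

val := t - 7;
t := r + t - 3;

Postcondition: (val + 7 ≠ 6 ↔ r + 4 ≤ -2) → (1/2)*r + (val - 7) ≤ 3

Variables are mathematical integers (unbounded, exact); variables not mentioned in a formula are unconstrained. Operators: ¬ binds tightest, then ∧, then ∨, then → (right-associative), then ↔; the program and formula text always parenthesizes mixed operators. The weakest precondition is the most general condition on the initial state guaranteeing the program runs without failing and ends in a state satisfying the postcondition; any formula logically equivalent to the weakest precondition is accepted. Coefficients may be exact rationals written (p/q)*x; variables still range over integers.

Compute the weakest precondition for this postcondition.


Working backward. After the program, the postcondition (val + 7 ≠ 6 ↔ r + 4 ≤ -2) → (1/2)*r + (val - 7) ≤ 3 must hold; in canonical form it is (val ≠ -1 ↔ r ≤ -6) → (1/2)*r + val ≤ 10.
Before t := r + t - 3: (val ≠ -1 ↔ r ≤ -6) → (1/2)*r + val ≤ 10
Before val := t - 7: (t ≠ 6 ↔ r ≤ -6) → (1/2)*r + t ≤ 17
Answer: WP = (t ≠ 6 ↔ r ≤ -6) → (1/2)*r + t ≤ 17


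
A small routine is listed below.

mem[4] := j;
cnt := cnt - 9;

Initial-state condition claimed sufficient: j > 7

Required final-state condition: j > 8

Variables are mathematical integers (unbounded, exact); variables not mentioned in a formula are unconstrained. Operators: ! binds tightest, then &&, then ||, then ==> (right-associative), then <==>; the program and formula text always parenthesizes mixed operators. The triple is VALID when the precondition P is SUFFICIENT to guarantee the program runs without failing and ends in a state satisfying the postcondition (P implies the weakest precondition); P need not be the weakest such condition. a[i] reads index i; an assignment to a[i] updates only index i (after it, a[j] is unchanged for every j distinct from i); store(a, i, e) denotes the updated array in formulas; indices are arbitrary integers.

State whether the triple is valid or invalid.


Working backward. After the program, j > 8 must hold.
Before cnt := cnt - 9: j > 8
Before mem[4] := j: j > 8
The weakest precondition is j > 8.
Check whether j > 7 implies it.
Countermodel: at the initial state j = 8, the precondition holds but the weakest precondition fails.
Answer: invalid


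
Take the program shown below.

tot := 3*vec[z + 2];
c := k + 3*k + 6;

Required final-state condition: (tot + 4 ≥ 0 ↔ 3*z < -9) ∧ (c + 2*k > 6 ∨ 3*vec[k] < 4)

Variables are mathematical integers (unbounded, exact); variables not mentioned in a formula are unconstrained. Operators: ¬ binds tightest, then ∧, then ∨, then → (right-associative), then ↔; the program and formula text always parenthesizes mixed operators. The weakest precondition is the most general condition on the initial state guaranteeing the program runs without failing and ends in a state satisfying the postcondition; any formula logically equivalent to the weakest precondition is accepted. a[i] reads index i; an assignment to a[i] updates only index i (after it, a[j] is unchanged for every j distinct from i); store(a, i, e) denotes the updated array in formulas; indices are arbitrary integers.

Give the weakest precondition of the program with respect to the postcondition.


Working backward. After the program, the postcondition (tot + 4 ≥ 0 ↔ 3*z < -9) ∧ (c + 2*k > 6 ∨ 3*vec[k] < 4) must hold; in canonical form it is (tot ≥ -4 ↔ 3*z < -9) ∧ (c + 2*k > 6 ∨ 3*vec[k] < 4).
Before c := k + 3*k + 6: (tot ≥ -4 ↔ 3*z < -9) ∧ (6*k > 0 ∨ 3*vec[k] < 4)
Before tot := 3*vec[z + 2]: (3*vec[z + 2] ≥ -4 ↔ 3*z < -9) ∧ (6*k > 0 ∨ 3*vec[k] < 4)
Answer: WP = (3*vec[z + 2] ≥ -4 ↔ 3*z < -9) ∧ (6*k > 0 ∨ 3*vec[k] < 4)


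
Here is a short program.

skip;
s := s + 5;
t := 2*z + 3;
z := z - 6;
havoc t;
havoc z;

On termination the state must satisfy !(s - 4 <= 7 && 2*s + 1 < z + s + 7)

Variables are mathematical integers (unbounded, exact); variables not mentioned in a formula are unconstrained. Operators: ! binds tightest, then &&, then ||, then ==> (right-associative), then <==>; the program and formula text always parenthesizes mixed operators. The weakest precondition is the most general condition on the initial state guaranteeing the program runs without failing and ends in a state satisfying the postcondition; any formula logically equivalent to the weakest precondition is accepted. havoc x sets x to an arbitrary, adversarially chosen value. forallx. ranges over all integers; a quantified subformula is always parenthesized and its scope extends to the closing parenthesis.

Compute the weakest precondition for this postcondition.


Working backward. After the program, the postcondition !(s - 4 <= 7 && 2*s + 1 < z + s + 7) must hold; in canonical form it is !(s <= 11 && s < z + 6).
Before havoc z: forall z_1. (!(s <= 11 && s < z_1 + 6))
Before havoc t: forall z_1. (!(s <= 11 && s < z_1 + 6))
Before z := z - 6: forall z_1. (!(s <= 11 && s < z_1 + 6))
Before t := 2*z + 3: forall z_1. (!(s <= 11 && s < z_1 + 6))
Before s := s + 5: forall z_1. (!(s <= 6 && s < z_1 + 1))
Before skip: forall z_1. (!(s <= 6 && s < z_1 + 1))
Answer: WP = forall z_1. (!(s <= 6 && s < z_1 + 1))


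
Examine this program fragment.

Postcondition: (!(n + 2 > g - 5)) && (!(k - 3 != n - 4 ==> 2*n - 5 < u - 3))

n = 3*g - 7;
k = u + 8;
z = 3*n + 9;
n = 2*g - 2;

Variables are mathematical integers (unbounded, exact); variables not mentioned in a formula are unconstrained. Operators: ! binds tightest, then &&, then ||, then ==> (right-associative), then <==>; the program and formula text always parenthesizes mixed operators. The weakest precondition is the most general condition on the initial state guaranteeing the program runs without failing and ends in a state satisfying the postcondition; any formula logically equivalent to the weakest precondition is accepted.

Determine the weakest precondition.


Working backward. After the program, the postcondition (!(n + 2 > g - 5)) && (!(k - 3 != n - 4 ==> 2*n - 5 < u - 3)) must hold; in canonical form it is (!(n > g - 7)) && (!(k != n - 1 ==> 2*n < u + 2)).
Before n := 2*g - 2: (!(g > -5)) && (!(k != 2*g - 3 ==> 4*g < u + 6))
Before z := 3*n + 9: (!(g > -5)) && (!(k != 2*g - 3 ==> 4*g < u + 6))
Before k := u + 8: (!(g > -5)) && (!(u != 2*g - 11 ==> 4*g < u + 6))
Before n := 3*g - 7: (!(g > -5)) && (!(u != 2*g - 11 ==> 4*g < u + 6))
Answer: WP = (!(g > -5)) && (!(u != 2*g - 11 ==> 4*g < u + 6))


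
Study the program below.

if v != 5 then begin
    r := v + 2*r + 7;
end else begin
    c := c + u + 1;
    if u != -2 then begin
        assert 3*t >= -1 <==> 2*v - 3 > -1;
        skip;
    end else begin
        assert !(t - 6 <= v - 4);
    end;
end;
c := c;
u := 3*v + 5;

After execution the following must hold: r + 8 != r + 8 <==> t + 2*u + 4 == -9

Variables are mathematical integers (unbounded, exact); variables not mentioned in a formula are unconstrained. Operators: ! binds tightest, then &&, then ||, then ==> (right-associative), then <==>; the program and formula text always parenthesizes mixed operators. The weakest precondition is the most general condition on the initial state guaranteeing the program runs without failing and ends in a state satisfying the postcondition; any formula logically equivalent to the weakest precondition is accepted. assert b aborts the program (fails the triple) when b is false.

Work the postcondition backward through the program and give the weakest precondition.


Working backward. After the program, the postcondition r + 8 != r + 8 <==> t + 2*u + 4 == -9 must hold; in canonical form it is !(t + 2*u == -13).
Before u := 3*v + 5: !(t + 6*v == -23)
Before c := c: !(t + 6*v == -23)
Then branch requires !(t + 6*v == -23); else branch requires (u != -2 ==> ((3*t >= -1 <==> 2*v > 2) && (!(t + 6*v == -23)))) && ((!(u != -2)) ==> ((!(t <= v + 2)) && (!(t + 6*v == -23)))).
Before the if: (v != 5 ==> (!(t + 6*v == -23))) && ((!(v != 5)) ==> ((u != -2 ==> ((3*t >= -1 <==> 2*v > 2) && (!(t + 6*v == -23)))) && ((!(u != -2)) ==> ((!(t <= v + 2)) && (!(t + 6*v == -23))))))
Answer: WP = (v != 5 ==> (!(t + 6*v == -23))) && ((!(v != 5)) ==> ((u != -2 ==> ((3*t >= -1 <==> 2*v > 2) && (!(t + 6*v == -23)))) && ((!(u != -2)) ==> ((!(t <= v + 2)) && (!(t + 6*v == -23))))))


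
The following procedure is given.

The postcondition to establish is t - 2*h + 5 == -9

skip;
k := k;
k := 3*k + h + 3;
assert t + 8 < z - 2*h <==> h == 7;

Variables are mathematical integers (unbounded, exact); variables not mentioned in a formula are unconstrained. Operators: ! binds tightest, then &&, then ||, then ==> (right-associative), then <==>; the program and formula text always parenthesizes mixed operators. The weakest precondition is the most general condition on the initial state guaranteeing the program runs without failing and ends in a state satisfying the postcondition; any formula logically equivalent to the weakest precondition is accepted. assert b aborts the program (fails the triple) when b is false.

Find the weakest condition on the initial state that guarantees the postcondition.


Working backward. After the program, the postcondition t - 2*h + 5 == -9 must hold; in canonical form it is t == 2*h - 14.
Before assert t + 8 < z - 2*h <==> h == 7: (2*h + t < z - 8 <==> h == 7) && t == 2*h - 14
Before k := 3*k + h + 3: (2*h + t < z - 8 <==> h == 7) && t == 2*h - 14
Before k := k: (2*h + t < z - 8 <==> h == 7) && t == 2*h - 14
Before skip: (2*h + t < z - 8 <==> h == 7) && t == 2*h - 14
Answer: WP = (2*h + t < z - 8 <==> h == 7) && t == 2*h - 14


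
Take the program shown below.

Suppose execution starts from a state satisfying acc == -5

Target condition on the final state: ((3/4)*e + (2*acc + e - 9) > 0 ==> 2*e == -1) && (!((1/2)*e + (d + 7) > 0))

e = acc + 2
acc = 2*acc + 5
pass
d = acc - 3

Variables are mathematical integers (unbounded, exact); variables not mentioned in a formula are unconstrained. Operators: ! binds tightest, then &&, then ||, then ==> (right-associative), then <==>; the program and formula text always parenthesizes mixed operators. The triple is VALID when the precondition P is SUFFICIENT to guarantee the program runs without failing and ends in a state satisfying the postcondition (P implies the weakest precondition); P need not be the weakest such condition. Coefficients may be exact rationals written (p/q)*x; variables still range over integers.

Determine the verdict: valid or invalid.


Working backward. After the program, the postcondition ((3/4)*e + (2*acc + e - 9) > 0 ==> 2*e == -1) && (!((1/2)*e + (d + 7) > 0)) must hold; in canonical form it is (2*acc + (7/4)*e > 9 ==> 2*e == -1) && (!(d + (1/2)*e > -7)).
Before d := acc - 3: (2*acc + (7/4)*e > 9 ==> 2*e == -1) && (!(acc + (1/2)*e > -4))
Before skip: (2*acc + (7/4)*e > 9 ==> 2*e == -1) && (!(acc + (1/2)*e > -4))
Before acc := 2*acc + 5: (4*acc + (7/4)*e > -1 ==> 2*e == -1) && (!(2*acc + (1/2)*e > -9))
Before e := acc + 2: ((23/4)*acc > -9/2 ==> 2*acc == -5) && (!((5/2)*acc > -10))
The weakest precondition is ((23/4)*acc > -9/2 ==> 2*acc == -5) && (!((5/2)*acc > -10)).
Check whether acc == -5 implies it.
Every state satisfying the precondition satisfies the weakest precondition: the implication holds.
Answer: valid


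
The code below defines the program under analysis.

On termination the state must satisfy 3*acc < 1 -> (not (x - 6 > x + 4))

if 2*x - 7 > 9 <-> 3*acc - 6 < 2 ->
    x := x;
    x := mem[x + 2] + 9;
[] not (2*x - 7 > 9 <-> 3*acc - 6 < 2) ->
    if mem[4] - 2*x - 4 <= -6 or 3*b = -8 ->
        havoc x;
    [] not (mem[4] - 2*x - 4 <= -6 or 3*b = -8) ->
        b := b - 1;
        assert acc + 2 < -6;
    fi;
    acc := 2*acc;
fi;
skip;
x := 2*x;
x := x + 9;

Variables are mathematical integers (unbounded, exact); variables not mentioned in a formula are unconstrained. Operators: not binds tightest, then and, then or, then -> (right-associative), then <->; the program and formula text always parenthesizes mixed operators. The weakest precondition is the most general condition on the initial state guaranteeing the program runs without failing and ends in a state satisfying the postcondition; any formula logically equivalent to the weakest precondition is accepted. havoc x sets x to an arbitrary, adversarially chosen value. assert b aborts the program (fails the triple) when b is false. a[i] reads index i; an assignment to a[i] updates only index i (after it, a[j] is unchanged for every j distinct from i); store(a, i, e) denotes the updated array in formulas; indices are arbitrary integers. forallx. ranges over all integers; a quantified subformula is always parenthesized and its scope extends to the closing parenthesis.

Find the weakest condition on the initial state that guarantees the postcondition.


Working backward. After the program, the postcondition 3*acc < 1 -> (not (x - 6 > x + 4)) must hold; in canonical form it is true.
Before x := x + 9: true
Before x := 2*x: true
Before skip: true
Then branch requires true; else branch requires (not (mem[4] <= 2*x - 2 or 3*b = -8)) -> acc < -8.
Before the if: (not (2*x > 16 <-> 3*acc < 8)) -> ((not (mem[4] <= 2*x - 2 or 3*b = -8)) -> acc < -8)
Answer: WP = (not (2*x > 16 <-> 3*acc < 8)) -> ((not (mem[4] <= 2*x - 2 or 3*b = -8)) -> acc < -8)


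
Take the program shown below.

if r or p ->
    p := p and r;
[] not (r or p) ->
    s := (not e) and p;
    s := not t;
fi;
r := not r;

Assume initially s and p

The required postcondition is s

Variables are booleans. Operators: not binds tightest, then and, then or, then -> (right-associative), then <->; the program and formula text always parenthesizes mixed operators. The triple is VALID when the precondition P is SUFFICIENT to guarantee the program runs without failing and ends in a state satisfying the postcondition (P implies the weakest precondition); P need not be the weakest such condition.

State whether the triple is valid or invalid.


Working backward. After the program, s must hold.
Before r := not r: s
Then branch requires s; else branch requires not t.
Before the if: ((r or p) -> s) and ((not (r or p)) -> (not t))
The weakest precondition is ((r or p) -> s) and ((not (r or p)) -> (not t)).
Check whether s and p implies it.
Every state satisfying the precondition satisfies the weakest precondition: the implication holds.
Answer: valid


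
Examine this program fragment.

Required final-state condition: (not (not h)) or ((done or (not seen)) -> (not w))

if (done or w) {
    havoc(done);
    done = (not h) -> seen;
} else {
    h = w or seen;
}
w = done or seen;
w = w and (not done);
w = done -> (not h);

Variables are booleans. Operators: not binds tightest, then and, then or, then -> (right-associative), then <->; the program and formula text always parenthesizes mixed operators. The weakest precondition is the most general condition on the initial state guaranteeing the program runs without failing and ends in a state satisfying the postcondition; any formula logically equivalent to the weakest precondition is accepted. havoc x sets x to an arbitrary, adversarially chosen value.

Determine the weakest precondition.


Working backward. After the program, the postcondition (not (not h)) or ((done or (not seen)) -> (not w)) must hold; in canonical form it is h or ((done or (not seen)) -> (not w)).
Before w := done -> (not h): h or ((done or (not seen)) -> (not (done -> (not h))))
Before w := w and (not done): h or ((done or (not seen)) -> (not (done -> (not h))))
Before w := done or seen: h or ((done or (not seen)) -> (not (done -> (not h))))
Then branch requires h or ((((not h) -> seen) or (not seen)) -> (not (((not h) -> seen) -> (not h)))); else branch requires w or seen or ((done or (not seen)) -> (not (done -> (not (w or seen))))).
Before the if: ((done or w) -> (h or ((((not h) -> seen) or (not seen)) -> (not (((not h) -> seen) -> (not h)))))) and ((not (done or w)) -> (w or seen or ((done or (not seen)) -> (not (done -> (not (w or seen)))))))
Answer: WP = ((done or w) -> (h or ((((not h) -> seen) or (not seen)) -> (not (((not h) -> seen) -> (not h)))))) and ((not (done or w)) -> (w or seen or ((done or (not seen)) -> (not (done -> (not (w or seen)))))))


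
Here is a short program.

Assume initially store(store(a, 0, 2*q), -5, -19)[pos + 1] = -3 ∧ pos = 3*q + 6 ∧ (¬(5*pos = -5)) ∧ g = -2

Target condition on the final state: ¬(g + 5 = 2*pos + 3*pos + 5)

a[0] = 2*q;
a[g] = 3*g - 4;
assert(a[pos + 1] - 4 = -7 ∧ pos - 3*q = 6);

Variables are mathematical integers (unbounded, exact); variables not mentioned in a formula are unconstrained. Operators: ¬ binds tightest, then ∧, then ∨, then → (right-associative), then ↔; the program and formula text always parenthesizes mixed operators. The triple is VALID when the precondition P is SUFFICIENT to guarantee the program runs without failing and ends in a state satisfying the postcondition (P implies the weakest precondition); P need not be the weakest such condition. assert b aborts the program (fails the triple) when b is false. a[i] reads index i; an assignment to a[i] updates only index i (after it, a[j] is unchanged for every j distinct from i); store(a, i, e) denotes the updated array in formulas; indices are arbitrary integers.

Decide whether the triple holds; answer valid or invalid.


Working backward. After the program, the postcondition ¬(g + 5 = 2*pos + 3*pos + 5) must hold; in canonical form it is ¬(g = 5*pos).
Before assert a[pos + 1] - 4 = -7 ∧ pos - 3*q = 6: a[pos + 1] = -3 ∧ pos = 3*q + 6 ∧ (¬(g = 5*pos))
Before a[g] := 3*g - 4: store(a, g, 3*g - 4)[pos + 1] = -3 ∧ pos = 3*q + 6 ∧ (¬(g = 5*pos))
Before a[0] := 2*q: store(store(a, 0, 2*q), g, 3*g - 4)[pos + 1] = -3 ∧ pos = 3*q + 6 ∧ (¬(g = 5*pos))
The weakest precondition is store(store(a, 0, 2*q), g, 3*g - 4)[pos + 1] = -3 ∧ pos = 3*q + 6 ∧ (¬(g = 5*pos)).
Check whether store(store(a, 0, 2*q), -5, -19)[pos + 1] = -3 ∧ pos = 3*q + 6 ∧ (¬(5*pos = -5)) ∧ g = -2 implies it.
Countermodel: at the initial state a = {[-5] = 2, [-2] = -3, [0] = 2, elsewhere 2}, g = -2, pos = -3, q = -3, the precondition holds but the weakest precondition fails.
Answer: invalid


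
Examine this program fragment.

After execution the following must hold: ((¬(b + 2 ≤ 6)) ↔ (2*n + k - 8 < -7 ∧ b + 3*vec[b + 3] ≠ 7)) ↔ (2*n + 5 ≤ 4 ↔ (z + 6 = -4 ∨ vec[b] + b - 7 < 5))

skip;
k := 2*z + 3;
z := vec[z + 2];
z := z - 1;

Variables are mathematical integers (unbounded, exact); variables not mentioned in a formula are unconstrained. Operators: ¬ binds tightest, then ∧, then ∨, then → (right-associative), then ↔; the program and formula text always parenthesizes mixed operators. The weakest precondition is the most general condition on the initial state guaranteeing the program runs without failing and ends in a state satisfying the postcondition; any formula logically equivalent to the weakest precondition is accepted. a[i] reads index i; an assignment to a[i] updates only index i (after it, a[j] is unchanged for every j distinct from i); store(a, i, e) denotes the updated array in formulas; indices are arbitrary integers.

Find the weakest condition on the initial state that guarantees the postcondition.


Working backward. After the program, the postcondition ((¬(b + 2 ≤ 6)) ↔ (2*n + k - 8 < -7 ∧ b + 3*vec[b + 3] ≠ 7)) ↔ (2*n + 5 ≤ 4 ↔ (z + 6 = -4 ∨ vec[b] + b - 7 < 5)) must hold; in canonical form it is ((¬(b ≤ 4)) ↔ (k + 2*n < 1 ∧ 3*vec[b + 3] + b ≠ 7)) ↔ (2*n ≤ -1 ↔ (z = -10 ∨ vec[b] + b < 12)).
Before z := z - 1: ((¬(b ≤ 4)) ↔ (k + 2*n < 1 ∧ 3*vec[b + 3] + b ≠ 7)) ↔ (2*n ≤ -1 ↔ (z = -9 ∨ vec[b] + b < 12))
Before z := vec[z + 2]: ((¬(b ≤ 4)) ↔ (k + 2*n < 1 ∧ 3*vec[b + 3] + b ≠ 7)) ↔ (2*n ≤ -1 ↔ (vec[z + 2] = -9 ∨ vec[b] + b < 12))
Before k := 2*z + 3: ((¬(b ≤ 4)) ↔ (2*n + 2*z < -2 ∧ 3*vec[b + 3] + b ≠ 7)) ↔ (2*n ≤ -1 ↔ (vec[z + 2] = -9 ∨ vec[b] + b < 12))
Before skip: ((¬(b ≤ 4)) ↔ (2*n + 2*z < -2 ∧ 3*vec[b + 3] + b ≠ 7)) ↔ (2*n ≤ -1 ↔ (vec[z + 2] = -9 ∨ vec[b] + b < 12))
Answer: WP = ((¬(b ≤ 4)) ↔ (2*n + 2*z < -2 ∧ 3*vec[b + 3] + b ≠ 7)) ↔ (2*n ≤ -1 ↔ (vec[z + 2] = -9 ∨ vec[b] + b < 12))


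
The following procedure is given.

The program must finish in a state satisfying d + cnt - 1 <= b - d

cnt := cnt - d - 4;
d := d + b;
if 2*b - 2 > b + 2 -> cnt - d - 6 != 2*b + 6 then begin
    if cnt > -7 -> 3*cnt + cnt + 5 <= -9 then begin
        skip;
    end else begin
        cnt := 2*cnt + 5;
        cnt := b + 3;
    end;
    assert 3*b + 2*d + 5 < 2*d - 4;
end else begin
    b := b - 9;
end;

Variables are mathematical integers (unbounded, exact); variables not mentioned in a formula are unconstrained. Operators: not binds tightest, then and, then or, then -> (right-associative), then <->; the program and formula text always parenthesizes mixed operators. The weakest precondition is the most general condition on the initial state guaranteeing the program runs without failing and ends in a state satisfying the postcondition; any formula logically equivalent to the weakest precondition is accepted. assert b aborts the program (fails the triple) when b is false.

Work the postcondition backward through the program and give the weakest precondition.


Working backward. After the program, the postcondition d + cnt - 1 <= b - d must hold; in canonical form it is cnt + 2*d <= b + 1.
Then branch requires ((cnt > -7 -> 4*cnt <= -14) -> (3*b < -9 and cnt + 2*d <= b + 1)) and ((not (cnt > -7 -> 4*cnt <= -14)) -> (3*b < -9 and 2*d <= -2)); else branch requires cnt + 2*d <= b - 8.
Before the if: ((b > 4 -> cnt != 2*b + d + 12) -> (((cnt > -7 -> 4*cnt <= -14) -> (3*b < -9 and cnt + 2*d <= b + 1)) and ((not (cnt > -7 -> 4*cnt <= -14)) -> (3*b < -9 and 2*d <= -2)))) and ((not (b > 4 -> cnt != 2*b + d + 12)) -> cnt + 2*d <= b - 8)
Before d := d + b: ((b > 4 -> cnt != 3*b + d + 12) -> (((cnt > -7 -> 4*cnt <= -14) -> (3*b < -9 and b + cnt + 2*d <= 1)) and ((not (cnt > -7 -> 4*cnt <= -14)) -> (3*b < -9 and 2*b + 2*d <= -2)))) and ((not (b > 4 -> cnt != 3*b + d + 12)) -> b + cnt + 2*d <= -8)
Before cnt := cnt - d - 4: ((b > 4 -> cnt != 3*b + 2*d + 16) -> (((cnt > d - 3 -> 4*cnt <= 4*d + 2) -> (3*b < -9 and b + cnt + d <= 5)) and ((not (cnt > d - 3 -> 4*cnt <= 4*d + 2)) -> (3*b < -9 and 2*b + 2*d <= -2)))) and ((not (b > 4 -> cnt != 3*b + 2*d + 16)) -> b + cnt + d <= -4)
Answer: WP = ((b > 4 -> cnt != 3*b + 2*d + 16) -> (((cnt > d - 3 -> 4*cnt <= 4*d + 2) -> (3*b < -9 and b + cnt + d <= 5)) and ((not (cnt > d - 3 -> 4*cnt <= 4*d + 2)) -> (3*b < -9 and 2*b + 2*d <= -2)))) and ((not (b > 4 -> cnt != 3*b + 2*d + 16)) -> b + cnt + d <= -4)


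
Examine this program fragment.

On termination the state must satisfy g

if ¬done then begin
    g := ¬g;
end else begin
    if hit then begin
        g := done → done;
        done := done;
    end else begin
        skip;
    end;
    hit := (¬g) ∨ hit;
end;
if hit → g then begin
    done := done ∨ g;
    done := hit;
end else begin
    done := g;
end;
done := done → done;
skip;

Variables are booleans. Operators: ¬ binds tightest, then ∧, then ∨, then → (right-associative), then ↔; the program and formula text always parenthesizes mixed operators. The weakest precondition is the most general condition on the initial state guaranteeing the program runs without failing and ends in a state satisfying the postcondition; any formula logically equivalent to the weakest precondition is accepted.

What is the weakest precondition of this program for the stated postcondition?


Working backward. After the program, g must hold.
Before skip: g
Before done := done → done: g
Then branch requires g; else branch requires g.
Before the if: ((hit → g) → g) ∧ ((¬(hit → g)) → g)
Then branch requires ((hit → (¬g)) → (¬g)) ∧ ((¬(hit → (¬g))) → (¬g)); else branch requires (¬hit) → (((((¬g) ∨ hit) → g) → g) ∧ ((¬(((¬g) ∨ hit) → g)) → g)).
Before the if: ((¬done) → (((hit → (¬g)) → (¬g)) ∧ ((¬(hit → (¬g))) → (¬g)))) ∧ (done → ((¬hit) → (((((¬g) ∨ hit) → g) → g) ∧ ((¬(((¬g) ∨ hit) → g)) → g))))
Answer: WP = ((¬done) → (((hit → (¬g)) → (¬g)) ∧ ((¬(hit → (¬g))) → (¬g)))) ∧ (done → ((¬hit) → (((((¬g) ∨ hit) → g) → g) ∧ ((¬(((¬g) ∨ hit) → g)) → g))))


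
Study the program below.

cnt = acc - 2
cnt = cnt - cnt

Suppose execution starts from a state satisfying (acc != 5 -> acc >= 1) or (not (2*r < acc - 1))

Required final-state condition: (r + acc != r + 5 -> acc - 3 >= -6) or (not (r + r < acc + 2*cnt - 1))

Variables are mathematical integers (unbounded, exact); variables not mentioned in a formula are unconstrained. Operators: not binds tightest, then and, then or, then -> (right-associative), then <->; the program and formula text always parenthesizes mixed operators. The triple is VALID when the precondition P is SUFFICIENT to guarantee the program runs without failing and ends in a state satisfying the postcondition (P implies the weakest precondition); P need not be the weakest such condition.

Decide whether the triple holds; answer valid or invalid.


Working backward. After the program, the postcondition (r + acc != r + 5 -> acc - 3 >= -6) or (not (r + r < acc + 2*cnt - 1)) must hold; in canonical form it is (acc != 5 -> acc >= -3) or (not (2*r < acc + 2*cnt - 1)).
Before cnt := cnt - cnt: (acc != 5 -> acc >= -3) or (not (2*r < acc - 1))
Before cnt := acc - 2: (acc != 5 -> acc >= -3) or (not (2*r < acc - 1))
The weakest precondition is (acc != 5 -> acc >= -3) or (not (2*r < acc - 1)).
Check whether (acc != 5 -> acc >= 1) or (not (2*r < acc - 1)) implies it.
Every state satisfying the precondition satisfies the weakest precondition: the implication holds.
Answer: valid


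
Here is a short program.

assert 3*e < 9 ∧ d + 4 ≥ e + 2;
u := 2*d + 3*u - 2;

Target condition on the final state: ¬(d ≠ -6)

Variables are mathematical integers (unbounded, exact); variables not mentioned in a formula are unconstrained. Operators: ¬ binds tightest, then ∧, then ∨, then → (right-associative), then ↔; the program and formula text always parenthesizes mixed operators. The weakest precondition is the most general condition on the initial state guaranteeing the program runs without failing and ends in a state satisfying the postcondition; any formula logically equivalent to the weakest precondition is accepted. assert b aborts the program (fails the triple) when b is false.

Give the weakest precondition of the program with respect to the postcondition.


Working backward. After the program, ¬(d ≠ -6) must hold.
Before u := 2*d + 3*u - 2: ¬(d ≠ -6)
Before assert 3*e < 9 ∧ d + 4 ≥ e + 2: 3*e < 9 ∧ d ≥ e - 2 ∧ (¬(d ≠ -6))
Answer: WP = 3*e < 9 ∧ d ≥ e - 2 ∧ (¬(d ≠ -6))


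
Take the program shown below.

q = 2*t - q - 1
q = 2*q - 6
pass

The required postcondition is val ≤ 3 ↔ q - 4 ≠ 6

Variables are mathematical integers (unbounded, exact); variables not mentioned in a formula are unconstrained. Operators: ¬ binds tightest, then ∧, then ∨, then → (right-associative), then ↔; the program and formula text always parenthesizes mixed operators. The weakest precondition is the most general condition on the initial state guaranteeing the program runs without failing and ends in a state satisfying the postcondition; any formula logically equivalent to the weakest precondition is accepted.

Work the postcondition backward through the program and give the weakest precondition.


Working backward. After the program, the postcondition val ≤ 3 ↔ q - 4 ≠ 6 must hold; in canonical form it is val ≤ 3 ↔ q ≠ 10.
Before skip: val ≤ 3 ↔ q ≠ 10
Before q := 2*q - 6: val ≤ 3 ↔ 2*q ≠ 16
Before q := 2*t - q - 1: val ≤ 3 ↔ 4*t ≠ 2*q + 18
Answer: WP = val ≤ 3 ↔ 4*t ≠ 2*q + 18


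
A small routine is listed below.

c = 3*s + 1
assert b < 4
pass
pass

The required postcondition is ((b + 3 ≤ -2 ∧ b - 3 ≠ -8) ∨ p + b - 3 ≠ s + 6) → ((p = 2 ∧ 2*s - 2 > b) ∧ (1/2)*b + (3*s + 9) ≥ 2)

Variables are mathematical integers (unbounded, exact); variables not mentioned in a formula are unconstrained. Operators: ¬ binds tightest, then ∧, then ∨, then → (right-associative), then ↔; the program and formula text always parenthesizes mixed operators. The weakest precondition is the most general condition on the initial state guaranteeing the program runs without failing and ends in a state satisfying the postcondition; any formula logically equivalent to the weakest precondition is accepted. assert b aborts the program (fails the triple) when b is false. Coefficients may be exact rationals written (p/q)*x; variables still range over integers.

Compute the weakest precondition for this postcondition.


Working backward. After the program, the postcondition ((b + 3 ≤ -2 ∧ b - 3 ≠ -8) ∨ p + b - 3 ≠ s + 6) → ((p = 2 ∧ 2*s - 2 > b) ∧ (1/2)*b + (3*s + 9) ≥ 2) must hold; in canonical form it is ((b ≤ -5 ∧ b ≠ -5) ∨ b + p ≠ s + 9) → (p = 2 ∧ 2*s > b + 2 ∧ (1/2)*b + 3*s ≥ -7).
Before skip: ((b ≤ -5 ∧ b ≠ -5) ∨ b + p ≠ s + 9) → (p = 2 ∧ 2*s > b + 2 ∧ (1/2)*b + 3*s ≥ -7)
Before skip: ((b ≤ -5 ∧ b ≠ -5) ∨ b + p ≠ s + 9) → (p = 2 ∧ 2*s > b + 2 ∧ (1/2)*b + 3*s ≥ -7)
Before assert b < 4: b < 4 ∧ (((b ≤ -5 ∧ b ≠ -5) ∨ b + p ≠ s + 9) → (p = 2 ∧ 2*s > b + 2 ∧ (1/2)*b + 3*s ≥ -7))
Before c := 3*s + 1: b < 4 ∧ (((b ≤ -5 ∧ b ≠ -5) ∨ b + p ≠ s + 9) → (p = 2 ∧ 2*s > b + 2 ∧ (1/2)*b + 3*s ≥ -7))
Answer: WP = b < 4 ∧ (((b ≤ -5 ∧ b ≠ -5) ∨ b + p ≠ s + 9) → (p = 2 ∧ 2*s > b + 2 ∧ (1/2)*b + 3*s ≥ -7))
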